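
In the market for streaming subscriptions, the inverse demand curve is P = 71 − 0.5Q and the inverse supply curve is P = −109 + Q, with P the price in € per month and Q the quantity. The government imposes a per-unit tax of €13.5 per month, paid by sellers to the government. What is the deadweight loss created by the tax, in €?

Deadweight loss = €60.75.

Rewrite in direct form: Qd = 142 − 2P and Qs = P + 109.
Before the tax: set 142 − 2P = P + 109 → P* = €11, Q* = 120.
With the tax collected from sellers, supply shifts: Qs = (P − 13.5) + 109.
Solving gives Q = 111 with buyers paying €15.5 and sellers receiving €2 (the €13.5 wedge).
Quantity falls by |ΔQ| = |120 − 111| = 9.
DWL = ½ · t · |ΔQ| = ½ · 13.5 · 9 = €60.75.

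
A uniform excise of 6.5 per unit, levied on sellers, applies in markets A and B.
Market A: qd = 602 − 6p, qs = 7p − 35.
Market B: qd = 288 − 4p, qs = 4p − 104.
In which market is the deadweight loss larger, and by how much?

Market A: pre-tax p* = 49, q* = 308; post-tax q = 287; deadweight loss = 68.25.
Market B: pre-tax p* = 49, q* = 92; post-tax q = 79; deadweight loss = 42.25.
Difference: 68.25 vs 42.25 → market A is larger by 26.

Market A, by 26.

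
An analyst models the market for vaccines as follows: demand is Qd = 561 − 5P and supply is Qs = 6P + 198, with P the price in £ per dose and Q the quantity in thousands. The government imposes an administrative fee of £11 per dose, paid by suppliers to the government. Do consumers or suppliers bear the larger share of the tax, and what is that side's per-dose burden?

Without the tax, 561 − 5P = 6P + 198 gives 11P = 363, so P* = £33 and Q* = 396.
With the tax collected from suppliers, supply shifts: Qs = 6(P − 11) + 198.
Solving gives Q = 366 with consumers paying £39 and suppliers receiving £28 (the £11 wedge).
Per-dose burden: consumers £6, suppliers £5.
Consumers take the larger share because demand is less price-elastic here (demand slope 5 vs supply slope 6).
The less price-elastic side of the market bears the larger share of a per-unit tax.

Consumers bear the larger share: £6 per dose.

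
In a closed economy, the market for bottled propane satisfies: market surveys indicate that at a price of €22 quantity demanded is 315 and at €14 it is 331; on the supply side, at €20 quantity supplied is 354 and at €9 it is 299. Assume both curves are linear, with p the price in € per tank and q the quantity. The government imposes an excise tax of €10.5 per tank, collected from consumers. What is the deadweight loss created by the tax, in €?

Demand slope: (331 − 315)/(14 − 22) = -2, so qd = 359 − 2p.
Supply slope: (299 − 354)/(9 − 20) = 5, so qs = 5p + 254.
Without the tax, 359 − 2p = 5p + 254 gives 7p = 105, so p* = €15 and q* = 329.
With the tax collected from consumers, demand (in seller-price terms) shifts: qd = 359 − 2(p + 10.5).
Solving gives q = 314 with consumers paying €22.5 and producers receiving €12 (the €10.5 wedge).
Quantity falls by |ΔQ| = |329 − 314| = 15.
DWL = ½ · t · |ΔQ| = ½ · 10.5 · 15 = €78.75.

Deadweight loss = €78.75.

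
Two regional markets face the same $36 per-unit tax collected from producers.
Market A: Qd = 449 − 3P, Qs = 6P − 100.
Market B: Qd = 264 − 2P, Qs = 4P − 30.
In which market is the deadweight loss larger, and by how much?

Market A: pre-tax P* = $61, Q* = 266; post-tax Q = 194; deadweight loss = $1296.
Market B: pre-tax P* = $49, Q* = 166; post-tax Q = 118; deadweight loss = $864.
Difference: $1296 vs $864 → market A is larger by $432.

Market A, by $432.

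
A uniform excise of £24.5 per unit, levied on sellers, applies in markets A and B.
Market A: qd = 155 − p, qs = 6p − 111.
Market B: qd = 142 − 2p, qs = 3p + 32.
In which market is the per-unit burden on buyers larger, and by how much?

Market A: pre-tax p* = £38, q* = 117; post-tax q = 96; per-unit burden on buyers = £21.
Market B: pre-tax p* = £22, q* = 98; post-tax q = 68.6; per-unit burden on buyers = £14.7.
Difference: £21 vs £14.7 → market A is larger by £6.3.

Market A, by £6.3.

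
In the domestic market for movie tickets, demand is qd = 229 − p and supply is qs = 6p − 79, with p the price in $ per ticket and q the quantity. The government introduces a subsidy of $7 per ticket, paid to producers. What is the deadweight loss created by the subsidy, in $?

Before the subsidy: set 229 − p = 6p − 79 → p* = $44, q* = 185.
With a per-unit subsidy paid to producers, each receives p + 7 per unit sold, so supply becomes qs = 6(p + 7) − 79.
New equilibrium: buyers pay $38, producers receive $45, q = 191. (Wedge: pb − ps = −7.)
Quantity rises by |ΔQ| = |185 − 191| = 6.
DWL = ½ · t · |ΔQ| = ½ · 7 · 6 = $21.

Deadweight loss = $21.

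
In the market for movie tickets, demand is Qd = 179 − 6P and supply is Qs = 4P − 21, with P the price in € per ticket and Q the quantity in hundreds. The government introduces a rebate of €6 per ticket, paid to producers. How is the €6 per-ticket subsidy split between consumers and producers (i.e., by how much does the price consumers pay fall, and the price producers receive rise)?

Consumers gain €2.4 per ticket; producers gain €3.6 per ticket.

Before the subsidy: set 179 − 6P = 4P − 21 → P* = €20, Q* = 59.
With a per-unit subsidy paid to producers, each receives P + 6 per unit sold, so supply becomes Qs = 4(P + 6) − 21.
New equilibrium: consumers pay €17.6, producers receive €23.6, Q = 73.4. (Wedge: Pb − Ps = −6.)
Gain to consumers: €2.4; to producers: €3.6. (They sum to €6.)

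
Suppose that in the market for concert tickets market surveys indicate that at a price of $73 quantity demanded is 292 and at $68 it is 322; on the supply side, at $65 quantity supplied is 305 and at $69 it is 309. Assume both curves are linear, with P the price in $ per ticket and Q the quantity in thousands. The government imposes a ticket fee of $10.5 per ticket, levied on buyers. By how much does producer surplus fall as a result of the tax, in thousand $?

Demand slope: (322 − 292)/(68 − 73) = -6, so Qd = 730 − 6P.
Supply slope: (309 − 305)/(69 − 65) = 1, so Qs = P + 240.
Without the tax, 730 − 6P = P + 240 gives 7P = 490, so P* = $70 and Q* = 310.
With the tax collected from buyers, demand (in seller-price terms) shifts: Qd = 730 − 6(P + 10.5).
Solving gives Q = 301 with buyers paying $71.5 and suppliers receiving $61 (the $10.5 wedge).
ΔPS is the trapezoid between Q = 301 and Q = 310 of height $9: ½ · (310 + 301) · 9 = $2749.5.

Producer surplus falls by $2749.5 thousand.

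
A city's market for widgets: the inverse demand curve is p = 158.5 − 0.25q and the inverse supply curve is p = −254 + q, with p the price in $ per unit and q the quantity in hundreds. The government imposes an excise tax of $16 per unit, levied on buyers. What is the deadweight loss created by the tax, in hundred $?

Deadweight loss = $102.4 hundred.

Rewrite in direct form: qd = 634 − 4p and qs = p + 254.
Before the tax: set 634 − 4p = p + 254 → p* = $76, q* = 330.
With the tax collected from buyers, demand (in seller-price terms) shifts: qd = 634 − 4(p + 16).
New equilibrium: buyers pay $79.2, producers receive $63.2, q = 317.2. (Wedge: pb − ps = 16.)
Quantity falls by |ΔQ| = |330 − 317.2| = 12.8.
DWL = ½ · t · |ΔQ| = ½ · 16 · 12.8 = $102.4.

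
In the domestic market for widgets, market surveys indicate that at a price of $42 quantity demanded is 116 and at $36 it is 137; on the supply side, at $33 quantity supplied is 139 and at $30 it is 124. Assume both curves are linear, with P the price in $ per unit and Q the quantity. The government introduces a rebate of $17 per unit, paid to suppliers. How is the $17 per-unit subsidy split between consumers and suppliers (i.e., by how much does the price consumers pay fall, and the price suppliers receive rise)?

Demand slope: (137 − 116)/(36 − 42) = -3.5, so Qd = 263 − 3.5P.
Supply slope: (124 − 139)/(30 − 33) = 5, so Qs = 5P − 26.
Before the subsidy: set 263 − 3.5P = 5P − 26 → P* = $34, Q* = 144.
With a per-unit subsidy paid to suppliers, each receives P + 17 per unit sold, so supply becomes Qs = 5(P + 17) − 26.
Solving gives Q = 179 with consumers paying $24 and suppliers receiving $41 (the $17 wedge).
Gain to consumers: $10; to suppliers: $7. (They sum to $17.)

Consumers gain $10 per unit; suppliers gain $7 per unit.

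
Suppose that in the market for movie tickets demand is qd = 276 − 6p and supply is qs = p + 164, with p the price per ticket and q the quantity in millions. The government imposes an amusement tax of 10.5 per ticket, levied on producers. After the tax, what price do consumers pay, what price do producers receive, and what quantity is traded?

Consumers pay 17.5; producers receive 7; quantity = 171.

Before the tax: set 276 − 6p = p + 164 → p* = 16, q* = 180.
With the tax collected from producers, supply shifts: qs = (p − 10.5) + 164.
New equilibrium: consumers pay 17.5, producers receive 7, q = 171. (Wedge: pb − ps = 10.5.)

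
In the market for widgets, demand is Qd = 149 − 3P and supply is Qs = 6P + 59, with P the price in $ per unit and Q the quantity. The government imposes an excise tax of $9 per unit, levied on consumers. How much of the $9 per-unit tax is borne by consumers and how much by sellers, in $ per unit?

Consumers bear $6 per unit; sellers bear $3 per unit.

Before the tax: set 149 − 3P = 6P + 59 → P* = $10, Q* = 119.
With the tax collected from consumers, demand (in seller-price terms) shifts: Qd = 149 − 3(P + 9).
Solving gives Q = 101 with consumers paying $16 and sellers receiving $7 (the $9 wedge).
Burden on consumers: $6; on sellers: $3. (They sum to $9.)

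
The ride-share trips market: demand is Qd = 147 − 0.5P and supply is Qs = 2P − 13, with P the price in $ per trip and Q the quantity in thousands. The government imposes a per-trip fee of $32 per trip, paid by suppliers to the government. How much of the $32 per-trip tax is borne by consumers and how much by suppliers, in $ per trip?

Without the tax, 147 − 0.5P = 2P − 13 gives 2.5P = 160, so P* = $64 and Q* = 115.
With the tax collected from suppliers, supply shifts: Qs = 2(P − 32) − 13.
New equilibrium: consumers pay $89.6, suppliers receive $57.6, Q = 102.2. (Wedge: Pb − Ps = 32.)
Burden on consumers: $25.6; on suppliers: $6.4. (They sum to $32.)

Consumers bear $25.6 per trip; suppliers bear $6.4 per trip.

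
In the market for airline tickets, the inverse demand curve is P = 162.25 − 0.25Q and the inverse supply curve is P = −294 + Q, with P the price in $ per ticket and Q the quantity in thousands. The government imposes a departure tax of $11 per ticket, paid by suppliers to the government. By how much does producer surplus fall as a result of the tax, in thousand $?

Producer surplus falls by $3173.28 thousand.

Rewrite in direct form: Qd = 649 − 4P and Qs = P + 294.
Before the tax: set 649 − 4P = P + 294 → P* = $71, Q* = 365.
With the tax collected from suppliers, supply shifts: Qs = (P − 11) + 294.
New equilibrium: consumers pay $73.2, suppliers receive $62.2, Q = 356.2. (Wedge: Pb − Ps = 11.)
ΔPS is the trapezoid between Q = 356.2 and Q = 365 of height $8.8: ½ · (365 + 356.2) · 8.8 = $3173.28.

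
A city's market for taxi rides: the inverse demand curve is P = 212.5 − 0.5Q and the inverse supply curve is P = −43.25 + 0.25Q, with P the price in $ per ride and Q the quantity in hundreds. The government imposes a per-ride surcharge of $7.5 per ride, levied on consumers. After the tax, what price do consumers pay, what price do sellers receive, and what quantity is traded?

Consumers pay $47; sellers receive $39.5; quantity = 331.

Inverting to Q(P) form: Qd = 425 − 2P; Qs = 4P + 173.
Without the tax, 425 − 2P = 4P + 173 gives 6P = 252, so P* = $42 and Q* = 341.
With the tax collected from consumers, demand (in seller-price terms) shifts: Qd = 425 − 2(P + 7.5).
Solving gives Q = 331 with consumers paying $47 and sellers receiving $39.5 (the $7.5 wedge).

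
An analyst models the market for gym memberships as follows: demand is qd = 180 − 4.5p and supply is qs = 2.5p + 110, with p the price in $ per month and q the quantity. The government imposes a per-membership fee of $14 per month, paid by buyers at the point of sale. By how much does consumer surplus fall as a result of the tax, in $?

Before the tax: set 180 − 4.5p = 2.5p + 110 → p* = $10, q* = 135.
With the tax collected from buyers, demand (in seller-price terms) shifts: qd = 180 − 4.5(p + 14).
Solving gives q = 112.5 with buyers paying $15 and sellers receiving $1 (the $14 wedge).
ΔCS is the trapezoid between Q = 112.5 and Q = 135 of height $5: ½ · (135 + 112.5) · 5 = $618.75.

Consumer surplus falls by $618.75.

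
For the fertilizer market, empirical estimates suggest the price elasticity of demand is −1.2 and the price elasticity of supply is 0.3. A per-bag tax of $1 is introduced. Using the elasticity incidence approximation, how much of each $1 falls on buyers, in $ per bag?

Incidence ratio: buyers' share ≈ εs / (εs + |εd|) = 0.3 / (0.3 + 1.2) = 0.2.
So buyers bear ≈ 0.2 × $1 = $0.2; producers bear $0.8.

Buyers bear ≈ $0.2 per bag.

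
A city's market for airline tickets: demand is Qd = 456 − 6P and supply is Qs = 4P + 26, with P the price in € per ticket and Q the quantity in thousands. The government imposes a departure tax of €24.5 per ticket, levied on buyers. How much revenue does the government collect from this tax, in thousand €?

Tax revenue = €3410.4 thousand.

Before the tax: set 456 − 6P = 4P + 26 → P* = €43, Q* = 198.
With the tax collected from buyers, demand (in seller-price terms) shifts: Qd = 456 − 6(P + 24.5).
Solving gives Q = 139.2 with buyers paying €52.8 and producers receiving €28.3 (the €24.5 wedge).
Revenue = t · Q = 24.5 · 139.2 = €3410.4.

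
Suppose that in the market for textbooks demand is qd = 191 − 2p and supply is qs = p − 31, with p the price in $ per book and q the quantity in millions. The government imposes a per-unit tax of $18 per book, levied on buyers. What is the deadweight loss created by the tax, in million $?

Without the tax, 191 − 2p = p − 31 gives 3p = 222, so p* = $74 and q* = 43.
With the tax collected from buyers, demand (in seller-price terms) shifts: qd = 191 − 2(p + 18).
New equilibrium: buyers pay $80, producers receive $62, q = 31. (Wedge: pb − ps = 18.)
Quantity falls by |ΔQ| = |43 − 31| = 12.
DWL = ½ · t · |ΔQ| = ½ · 18 · 12 = $108.

Deadweight loss = $108 million.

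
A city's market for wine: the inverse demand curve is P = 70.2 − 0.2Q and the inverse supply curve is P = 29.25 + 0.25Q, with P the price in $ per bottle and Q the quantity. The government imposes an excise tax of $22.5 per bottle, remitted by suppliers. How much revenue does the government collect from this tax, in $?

Tax revenue = $922.5.

Inverting to Q(P) form: Qd = 351 − 5P; Qs = 4P − 117.
Before the tax: set 351 − 5P = 4P − 117 → P* = $52, Q* = 91.
With the tax collected from suppliers, supply shifts: Qs = 4(P − 22.5) − 117.
Solving gives Q = 41 with buyers paying $62 and suppliers receiving $39.5 (the $22.5 wedge).
Revenue = t · Q = 22.5 · 41 = $922.5.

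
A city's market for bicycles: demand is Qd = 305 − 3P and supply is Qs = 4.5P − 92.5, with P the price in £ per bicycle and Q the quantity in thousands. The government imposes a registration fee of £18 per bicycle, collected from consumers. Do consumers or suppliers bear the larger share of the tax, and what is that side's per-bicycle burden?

Without the tax, 305 − 3P = 4.5P − 92.5 gives 7.5P = 397.5, so P* = £53 and Q* = 146.
With the tax collected from consumers, demand (in seller-price terms) shifts: Qd = 305 − 3(P + 18).
New equilibrium: consumers pay £63.8, suppliers receive £45.8, Q = 113.6. (Wedge: Pb − Ps = 18.)
Per-bicycle burden: consumers £10.8, suppliers £7.2.
Consumers take the larger share because demand is less price-elastic here (demand slope 3 vs supply slope 4.5).
The less price-elastic side of the market bears the larger share of a per-unit tax.

Consumers bear the larger share: £10.8 per bicycle.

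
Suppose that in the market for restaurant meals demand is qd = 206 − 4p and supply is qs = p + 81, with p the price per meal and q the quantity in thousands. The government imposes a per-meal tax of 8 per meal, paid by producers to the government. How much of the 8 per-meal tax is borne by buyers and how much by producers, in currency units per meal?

Before the tax: set 206 − 4p = p + 81 → p* = 25, q* = 106.
With the tax collected from producers, supply shifts: qs = (p − 8) + 81.
New equilibrium: buyers pay 26.6, producers receive 18.6, q = 99.6. (Wedge: pb − ps = 8.)
Burden on buyers: 1.6; on producers: 6.4. (They sum to 8.)
The less price-elastic side of the market bears the larger share of a per-unit tax.

Buyers bear 1.6 per meal; producers bear 6.4 per meal.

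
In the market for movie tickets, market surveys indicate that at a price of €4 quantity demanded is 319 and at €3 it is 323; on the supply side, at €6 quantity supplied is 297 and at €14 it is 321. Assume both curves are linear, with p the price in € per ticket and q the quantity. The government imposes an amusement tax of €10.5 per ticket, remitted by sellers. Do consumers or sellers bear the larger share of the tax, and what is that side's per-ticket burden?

Sellers bear the larger share: €6 per ticket.

Demand slope: (323 − 319)/(3 − 4) = -4, so qd = 335 − 4p.
Supply slope: (321 − 297)/(14 − 6) = 3, so qs = 3p + 279.
Before the tax: set 335 − 4p = 3p + 279 → p* = €8, q* = 303.
With the tax collected from sellers, supply shifts: qs = 3(p − 10.5) + 279.
New equilibrium: consumers pay €12.5, sellers receive €2, q = 285. (Wedge: pb − ps = 10.5.)
Per-ticket burden: consumers €4.5, sellers €6.
Sellers take the larger share because supply is less price-elastic here (demand slope 4 vs supply slope 3).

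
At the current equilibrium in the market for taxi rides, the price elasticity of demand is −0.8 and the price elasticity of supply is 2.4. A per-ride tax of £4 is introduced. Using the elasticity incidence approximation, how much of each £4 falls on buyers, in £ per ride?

Buyers bear ≈ £3 per ride.

Incidence ratio: buyers' share ≈ εs / (εs + |εd|) = 2.4 / (2.4 + 0.8) = 0.75.
So buyers bear ≈ 0.75 × £4 = £3; producers bear £1.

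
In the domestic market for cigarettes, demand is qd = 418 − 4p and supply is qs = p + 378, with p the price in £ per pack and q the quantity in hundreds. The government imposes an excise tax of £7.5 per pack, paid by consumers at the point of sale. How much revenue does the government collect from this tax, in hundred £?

Tax revenue = £2850 hundred.

Without the tax, 418 − 4p = p + 378 gives 5p = 40, so p* = £8 and q* = 386.
With the tax collected from consumers, demand (in seller-price terms) shifts: qd = 418 − 4(p + 7.5).
Solving gives q = 380 with consumers paying £9.5 and producers receiving £2 (the £7.5 wedge).
Revenue = t · Q = 7.5 · 380 = £2850.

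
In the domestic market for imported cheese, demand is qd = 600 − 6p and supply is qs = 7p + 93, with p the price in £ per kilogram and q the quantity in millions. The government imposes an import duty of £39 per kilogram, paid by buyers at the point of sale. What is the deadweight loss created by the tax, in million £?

Deadweight loss = £2457 million.

Without the tax, 600 − 6p = 7p + 93 gives 13p = 507, so p* = £39 and q* = 366.
With the tax collected from buyers, demand (in seller-price terms) shifts: qd = 600 − 6(p + 39).
New equilibrium: buyers pay £60, suppliers receive £21, q = 240. (Wedge: pb − ps = 39.)
Quantity falls by |ΔQ| = |366 − 240| = 126.
DWL = ½ · t · |ΔQ| = ½ · 39 · 126 = £2457.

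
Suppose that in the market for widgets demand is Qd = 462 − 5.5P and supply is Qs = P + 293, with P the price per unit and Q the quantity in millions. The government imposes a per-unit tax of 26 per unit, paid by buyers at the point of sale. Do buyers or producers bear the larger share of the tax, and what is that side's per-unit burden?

Without the tax, 462 − 5.5P = P + 293 gives 6.5P = 169, so P* = 26 and Q* = 319.
With the tax collected from buyers, demand (in seller-price terms) shifts: Qd = 462 − 5.5(P + 26).
New equilibrium: buyers pay 30, producers receive 4, Q = 297. (Wedge: Pb − Ps = 26.)
Per-unit burden: buyers 4, producers 22.
Producers take the larger share because supply is less price-elastic here (demand slope 5.5 vs supply slope 1).

Producers bear the larger share: 22 per unit.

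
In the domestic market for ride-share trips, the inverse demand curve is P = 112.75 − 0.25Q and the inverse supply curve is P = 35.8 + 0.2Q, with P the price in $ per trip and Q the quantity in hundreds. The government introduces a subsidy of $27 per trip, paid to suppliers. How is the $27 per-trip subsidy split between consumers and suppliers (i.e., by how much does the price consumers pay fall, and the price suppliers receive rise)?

Rewrite in direct form: Qd = 451 − 4P and Qs = 5P − 179.
Without the subsidy, 451 − 4P = 5P − 179 gives 9P = 630, so P* = $70 and Q* = 171.
With a per-unit subsidy paid to suppliers, each receives P + 27 per unit sold, so supply becomes Qs = 5(P + 27) − 179.
Solving gives Q = 231 with consumers paying $55 and suppliers receiving $82 (the $27 wedge).
Gain to consumers: $15; to suppliers: $12. (They sum to $27.)

Consumers gain $15 per trip; suppliers gain $12 per trip.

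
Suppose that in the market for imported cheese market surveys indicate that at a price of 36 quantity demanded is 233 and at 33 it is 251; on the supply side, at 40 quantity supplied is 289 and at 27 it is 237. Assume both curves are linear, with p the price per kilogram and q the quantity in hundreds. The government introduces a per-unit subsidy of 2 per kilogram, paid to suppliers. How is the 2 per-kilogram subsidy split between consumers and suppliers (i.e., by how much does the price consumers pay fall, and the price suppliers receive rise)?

Demand slope: (251 − 233)/(33 − 36) = -6, so qd = 449 − 6p.
Supply slope: (237 − 289)/(27 − 40) = 4, so qs = 4p + 129.
Without the subsidy, 449 − 6p = 4p + 129 gives 10p = 320, so p* = 32 and q* = 257.
With a per-unit subsidy paid to suppliers, each receives p + 2 per unit sold, so supply becomes qs = 4(p + 2) + 129.
New equilibrium: consumers pay 31.2, suppliers receive 33.2, q = 261.8. (Wedge: pb − ps = −2.)
Gain to consumers: 0.8; to suppliers: 1.2. (They sum to 2.)

Consumers gain 0.8 per kilogram; suppliers gain 1.2 per kilogram.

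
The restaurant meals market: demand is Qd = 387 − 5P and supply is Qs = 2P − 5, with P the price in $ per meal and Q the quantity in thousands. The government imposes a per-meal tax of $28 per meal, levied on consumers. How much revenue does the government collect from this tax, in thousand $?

Tax revenue = $1876 thousand.

Before the tax: set 387 − 5P = 2P − 5 → P* = $56, Q* = 107.
With the tax collected from consumers, demand (in seller-price terms) shifts: Qd = 387 − 5(P + 28).
Solving gives Q = 67 with consumers paying $64 and sellers receiving $36 (the $28 wedge).
Revenue = t · Q = 28 · 67 = $1876.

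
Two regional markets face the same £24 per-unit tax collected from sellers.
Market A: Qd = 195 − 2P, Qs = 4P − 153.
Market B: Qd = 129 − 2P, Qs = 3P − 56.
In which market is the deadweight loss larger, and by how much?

Market A: pre-tax P* = £58, Q* = 79; post-tax Q = 47; deadweight loss = £384.
Market B: pre-tax P* = £37, Q* = 55; post-tax Q = 26.2; deadweight loss = £345.6.
Difference: £384 vs £345.6 → market A is larger by £38.4.

Market A, by £38.4.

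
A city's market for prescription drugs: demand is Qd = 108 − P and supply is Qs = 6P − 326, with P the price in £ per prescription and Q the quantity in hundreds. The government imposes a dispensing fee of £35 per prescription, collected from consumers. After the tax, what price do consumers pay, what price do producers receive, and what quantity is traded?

Consumers pay £92; producers receive £57; quantity = 16.

Before the tax: set 108 − P = 6P − 326 → P* = £62, Q* = 46.
With the tax collected from consumers, demand (in seller-price terms) shifts: Qd = 108 − (P + 35).
New equilibrium: consumers pay £92, producers receive £57, Q = 16. (Wedge: Pb − Ps = 35.)
The less price-elastic side of the market bears the larger share of a per-unit tax.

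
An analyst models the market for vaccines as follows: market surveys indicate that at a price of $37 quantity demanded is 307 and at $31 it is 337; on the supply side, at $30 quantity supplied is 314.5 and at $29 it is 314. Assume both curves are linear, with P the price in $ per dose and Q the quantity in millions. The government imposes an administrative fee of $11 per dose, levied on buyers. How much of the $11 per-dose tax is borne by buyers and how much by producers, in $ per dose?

Buyers bear $1 per dose; producers bear $10 per dose.

Demand slope: (337 − 307)/(31 − 37) = -5, so Qd = 492 − 5P.
Supply slope: (314 − 314.5)/(29 − 30) = 0.5, so Qs = 0.5P + 299.5.
Before the tax: set 492 − 5P = 0.5P + 299.5 → P* = $35, Q* = 317.
With the tax collected from buyers, demand (in seller-price terms) shifts: Qd = 492 − 5(P + 11).
Solving gives Q = 312 with buyers paying $36 and producers receiving $25 (the $11 wedge).
Burden on buyers: $1; on producers: $10. (They sum to $11.)
The less price-elastic side of the market bears the larger share of a per-unit tax.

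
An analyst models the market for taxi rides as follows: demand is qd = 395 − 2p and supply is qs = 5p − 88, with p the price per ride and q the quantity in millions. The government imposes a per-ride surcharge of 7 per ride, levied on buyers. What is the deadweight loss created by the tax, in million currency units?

Deadweight loss = 35 million.

Before the tax: set 395 − 2p = 5p − 88 → p* = 69, q* = 257.
With the tax collected from buyers, demand (in seller-price terms) shifts: qd = 395 − 2(p + 7).
Solving gives q = 247 with buyers paying 74 and sellers receiving 67 (the 7 wedge).
Quantity falls by |ΔQ| = |257 − 247| = 10.
DWL = ½ · t · |ΔQ| = ½ · 7 · 10 = 35.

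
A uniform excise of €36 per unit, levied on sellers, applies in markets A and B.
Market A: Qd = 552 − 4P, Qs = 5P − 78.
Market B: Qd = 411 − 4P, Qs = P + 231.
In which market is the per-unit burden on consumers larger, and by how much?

Market A: pre-tax P* = €70, Q* = 272; post-tax Q = 192; per-unit burden on consumers = €20.
Market B: pre-tax P* = €36, Q* = 267; post-tax Q = 238.2; per-unit burden on consumers = €7.2.
Difference: €20 vs €7.2 → market A is larger by €12.8.

Market A, by €12.8.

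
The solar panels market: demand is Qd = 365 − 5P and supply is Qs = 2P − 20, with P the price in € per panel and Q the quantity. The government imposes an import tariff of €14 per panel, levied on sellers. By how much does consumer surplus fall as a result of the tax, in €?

Without the tax, 365 − 5P = 2P − 20 gives 7P = 385, so P* = €55 and Q* = 90.
With the tax collected from sellers, supply shifts: Qs = 2(P − 14) − 20.
Solving gives Q = 70 with consumers paying €59 and sellers receiving €45 (the €14 wedge).
ΔCS is the trapezoid between Q = 70 and Q = 90 of height €4: ½ · (90 + 70) · 4 = €320.

Consumer surplus falls by €320.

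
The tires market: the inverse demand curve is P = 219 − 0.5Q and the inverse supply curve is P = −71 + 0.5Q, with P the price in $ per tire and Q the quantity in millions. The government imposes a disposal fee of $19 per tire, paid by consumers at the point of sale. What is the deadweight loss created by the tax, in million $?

Inverting to Q(P) form: Qd = 438 − 2P; Qs = 2P + 142.
Before the tax: set 438 − 2P = 2P + 142 → P* = $74, Q* = 290.
With the tax collected from consumers, demand (in seller-price terms) shifts: Qd = 438 − 2(P + 19).
New equilibrium: consumers pay $83.5, producers receive $64.5, Q = 271. (Wedge: Pb − Ps = 19.)
Quantity falls by |ΔQ| = |290 − 271| = 19.
DWL = ½ · t · |ΔQ| = ½ · 19 · 19 = $180.5.

Deadweight loss = $180.5 million.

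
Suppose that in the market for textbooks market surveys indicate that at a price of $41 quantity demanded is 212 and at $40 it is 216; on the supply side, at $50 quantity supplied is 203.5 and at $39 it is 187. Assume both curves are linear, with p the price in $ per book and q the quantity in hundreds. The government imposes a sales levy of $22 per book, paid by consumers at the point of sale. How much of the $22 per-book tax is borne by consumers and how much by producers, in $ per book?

Consumers bear $6 per book; producers bear $16 per book.

Demand slope: (216 − 212)/(40 − 41) = -4, so qd = 376 − 4p.
Supply slope: (187 − 203.5)/(39 − 50) = 1.5, so qs = 1.5p + 128.5.
Without the tax, 376 − 4p = 1.5p + 128.5 gives 5.5p = 247.5, so p* = $45 and q* = 196.
With the tax collected from consumers, demand (in seller-price terms) shifts: qd = 376 − 4(p + 22).
New equilibrium: consumers pay $51, producers receive $29, q = 172. (Wedge: pb − ps = 22.)
Burden on consumers: $6; on producers: $16. (They sum to $22.)
The less price-elastic side of the market bears the larger share of a per-unit tax.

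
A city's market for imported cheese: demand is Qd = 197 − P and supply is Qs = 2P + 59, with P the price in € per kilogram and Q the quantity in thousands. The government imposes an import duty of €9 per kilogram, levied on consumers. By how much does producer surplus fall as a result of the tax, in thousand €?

Before the tax: set 197 − P = 2P + 59 → P* = €46, Q* = 151.
With the tax collected from consumers, demand (in seller-price terms) shifts: Qd = 197 − (P + 9).
New equilibrium: consumers pay €52, suppliers receive €43, Q = 145. (Wedge: Pb − Ps = 9.)
ΔPS is the trapezoid between Q = 145 and Q = 151 of height €3: ½ · (151 + 145) · 3 = €444.

Producer surplus falls by €444 thousand.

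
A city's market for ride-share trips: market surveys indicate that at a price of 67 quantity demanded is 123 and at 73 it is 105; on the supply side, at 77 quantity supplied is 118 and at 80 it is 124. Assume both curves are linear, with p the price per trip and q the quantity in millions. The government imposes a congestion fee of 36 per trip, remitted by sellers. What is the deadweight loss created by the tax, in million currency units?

Deadweight loss = 777.6 million.

Demand slope: (105 − 123)/(73 − 67) = -3, so qd = 324 − 3p.
Supply slope: (124 − 118)/(80 − 77) = 2, so qs = 2p − 36.
Without the tax, 324 − 3p = 2p − 36 gives 5p = 360, so p* = 72 and q* = 108.
With the tax collected from sellers, supply shifts: qs = 2(p − 36) − 36.
Solving gives q = 64.8 with consumers paying 86.4 and sellers receiving 50.4 (the 36 wedge).
Quantity falls by |ΔQ| = |108 − 64.8| = 43.2.
DWL = ½ · t · |ΔQ| = ½ · 36 · 43.2 = 777.6.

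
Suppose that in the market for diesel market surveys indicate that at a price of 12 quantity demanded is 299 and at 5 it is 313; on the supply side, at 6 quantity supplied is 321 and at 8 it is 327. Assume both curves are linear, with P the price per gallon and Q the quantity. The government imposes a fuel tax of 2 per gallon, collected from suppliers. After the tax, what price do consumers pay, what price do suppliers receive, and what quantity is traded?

Demand slope: (313 − 299)/(5 − 12) = -2, so Qd = 323 − 2P.
Supply slope: (327 − 321)/(8 − 6) = 3, so Qs = 3P + 303.
Before the tax: set 323 − 2P = 3P + 303 → P* = 4, Q* = 315.
With the tax collected from suppliers, supply shifts: Qs = 3(P − 2) + 303.
New equilibrium: consumers pay 5.2, suppliers receive 3.2, Q = 312.6. (Wedge: Pb − Ps = 2.)
The less price-elastic side of the market bears the larger share of a per-unit tax.

Consumers pay 5.2; suppliers receive 3.2; quantity = 312.6.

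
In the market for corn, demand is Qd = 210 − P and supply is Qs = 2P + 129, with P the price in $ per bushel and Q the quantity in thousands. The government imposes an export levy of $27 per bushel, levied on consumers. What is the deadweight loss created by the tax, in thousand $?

Before the tax: set 210 − P = 2P + 129 → P* = $27, Q* = 183.
With the tax collected from consumers, demand (in seller-price terms) shifts: Qd = 210 − (P + 27).
Solving gives Q = 165 with consumers paying $45 and sellers receiving $18 (the $27 wedge).
Quantity falls by |ΔQ| = |183 − 165| = 18.
DWL = ½ · t · |ΔQ| = ½ · 27 · 18 = $243.

Deadweight loss = $243 thousand.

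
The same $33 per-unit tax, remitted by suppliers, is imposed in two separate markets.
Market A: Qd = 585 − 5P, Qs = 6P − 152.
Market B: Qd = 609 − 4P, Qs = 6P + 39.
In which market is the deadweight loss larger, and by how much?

Market A: pre-tax P* = $67, Q* = 250; post-tax Q = 160; deadweight loss = $1485.
Market B: pre-tax P* = $57, Q* = 381; post-tax Q = 301.8; deadweight loss = $1306.8.
Difference: $1485 vs $1306.8 → market A is larger by $178.2.

Market A, by $178.2.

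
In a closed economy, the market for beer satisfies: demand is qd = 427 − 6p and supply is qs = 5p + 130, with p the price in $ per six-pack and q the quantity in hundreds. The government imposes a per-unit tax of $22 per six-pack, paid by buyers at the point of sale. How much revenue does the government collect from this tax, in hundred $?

Without the tax, 427 − 6p = 5p + 130 gives 11p = 297, so p* = $27 and q* = 265.
With the tax collected from buyers, demand (in seller-price terms) shifts: qd = 427 − 6(p + 22).
New equilibrium: buyers pay $37, sellers receive $15, q = 205. (Wedge: pb − ps = 22.)
Revenue = t · Q = 22 · 205 = $4510.

Tax revenue = $4510 hundred.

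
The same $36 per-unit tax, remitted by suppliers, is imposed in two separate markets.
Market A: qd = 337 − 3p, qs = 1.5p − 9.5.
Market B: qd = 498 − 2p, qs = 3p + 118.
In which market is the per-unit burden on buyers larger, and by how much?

Market A: pre-tax p* = $77, q* = 106; post-tax q = 70; per-unit burden on buyers = $12.
Market B: pre-tax p* = $76, q* = 346; post-tax q = 302.8; per-unit burden on buyers = $21.6.
Difference: $12 vs $21.6 → market B is larger by $9.6.

Market B, by $9.6.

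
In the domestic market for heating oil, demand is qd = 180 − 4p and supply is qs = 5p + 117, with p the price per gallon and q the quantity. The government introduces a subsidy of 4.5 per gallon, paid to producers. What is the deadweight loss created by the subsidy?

Deadweight loss = 22.5.

Without the subsidy, 180 − 4p = 5p + 117 gives 9p = 63, so p* = 7 and q* = 152.
With a per-unit subsidy paid to producers, each receives p + 4.5 per unit sold, so supply becomes qs = 5(p + 4.5) + 117.
Solving gives q = 162 with consumers paying 4.5 and producers receiving 9 (the 4.5 wedge).
Quantity rises by |ΔQ| = |152 − 162| = 10.
DWL = ½ · t · |ΔQ| = ½ · 4.5 · 10 = 22.5.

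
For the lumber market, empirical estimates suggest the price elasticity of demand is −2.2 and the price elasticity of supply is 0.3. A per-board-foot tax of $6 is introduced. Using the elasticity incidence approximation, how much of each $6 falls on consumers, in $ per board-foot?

Incidence ratio: consumers' share ≈ εs / (εs + |εd|) = 0.3 / (0.3 + 2.2) = 0.12.
So consumers bear ≈ 0.12 × $6 = $0.72; suppliers bear $5.28.

Consumers bear ≈ $0.72 per board-foot.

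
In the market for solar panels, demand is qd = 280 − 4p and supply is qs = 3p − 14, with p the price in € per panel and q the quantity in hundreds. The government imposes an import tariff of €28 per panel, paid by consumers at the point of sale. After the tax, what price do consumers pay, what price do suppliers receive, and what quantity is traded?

Consumers pay €54; suppliers receive €26; quantity = 64.

Before the tax: set 280 − 4p = 3p − 14 → p* = €42, q* = 112.
With the tax collected from consumers, demand (in seller-price terms) shifts: qd = 280 − 4(p + 28).
New equilibrium: consumers pay €54, suppliers receive €26, q = 64. (Wedge: pb − ps = 28.)
The less price-elastic side of the market bears the larger share of a per-unit tax.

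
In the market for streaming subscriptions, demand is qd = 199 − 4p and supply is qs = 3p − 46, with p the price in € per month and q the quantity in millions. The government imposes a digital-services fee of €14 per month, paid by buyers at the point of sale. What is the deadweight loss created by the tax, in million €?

Without the tax, 199 − 4p = 3p − 46 gives 7p = 245, so p* = €35 and q* = 59.
With the tax collected from buyers, demand (in seller-price terms) shifts: qd = 199 − 4(p + 14).
Solving gives q = 35 with buyers paying €41 and producers receiving €27 (the €14 wedge).
Quantity falls by |ΔQ| = |59 − 35| = 24.
DWL = ½ · t · |ΔQ| = ½ · 14 · 24 = €168.

Deadweight loss = €168 million.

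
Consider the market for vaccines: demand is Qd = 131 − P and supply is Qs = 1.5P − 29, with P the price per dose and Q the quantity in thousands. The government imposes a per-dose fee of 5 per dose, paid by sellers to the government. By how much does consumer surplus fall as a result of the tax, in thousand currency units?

Before the tax: set 131 − P = 1.5P − 29 → P* = 64, Q* = 67.
With the tax collected from sellers, supply shifts: Qs = 1.5(P − 5) − 29.
Solving gives Q = 64 with buyers paying 67 and sellers receiving 62 (the 5 wedge).
ΔCS is the trapezoid between Q = 64 and Q = 67 of height 3: ½ · (67 + 64) · 3 = 196.5.

Consumer surplus falls by 196.5 thousand.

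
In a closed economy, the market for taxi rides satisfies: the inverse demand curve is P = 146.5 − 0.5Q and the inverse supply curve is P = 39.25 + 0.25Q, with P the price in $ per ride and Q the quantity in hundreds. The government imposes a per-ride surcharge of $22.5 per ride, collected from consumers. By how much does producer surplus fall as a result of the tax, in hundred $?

Producer surplus falls by $960 hundred.

Rewrite in direct form: Qd = 293 − 2P and Qs = 4P − 157.
Before the tax: set 293 − 2P = 4P − 157 → P* = $75, Q* = 143.
With the tax collected from consumers, demand (in seller-price terms) shifts: Qd = 293 − 2(P + 22.5).
Solving gives Q = 113 with consumers paying $90 and producers receiving $67.5 (the $22.5 wedge).
ΔPS is the trapezoid between Q = 113 and Q = 143 of height $7.5: ½ · (143 + 113) · 7.5 = $960.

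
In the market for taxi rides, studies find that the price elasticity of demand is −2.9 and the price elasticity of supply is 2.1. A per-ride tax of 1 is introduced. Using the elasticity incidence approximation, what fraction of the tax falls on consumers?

Incidence ratio: consumers' share ≈ εs / (εs + |εd|) = 2.1 / (2.1 + 2.9) = 0.42.
Supply is the less elastic side, so consumers bear the smaller share.

Consumers' share ≈ 0.42.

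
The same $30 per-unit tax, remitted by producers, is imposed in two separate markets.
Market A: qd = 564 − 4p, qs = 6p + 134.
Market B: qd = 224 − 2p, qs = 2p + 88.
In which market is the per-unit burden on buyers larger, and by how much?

Market A, by $3.

Market A: pre-tax p* = $43, q* = 392; post-tax q = 320; per-unit burden on buyers = $18.
Market B: pre-tax p* = $34, q* = 156; post-tax q = 126; per-unit burden on buyers = $15.
Difference: $18 vs $15 → market A is larger by $3.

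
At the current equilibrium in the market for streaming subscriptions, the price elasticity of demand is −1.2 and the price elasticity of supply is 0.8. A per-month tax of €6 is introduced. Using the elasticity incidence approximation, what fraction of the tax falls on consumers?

Consumers' share ≈ 0.4.

Incidence ratio: consumers' share ≈ εs / (εs + |εd|) = 0.8 / (0.8 + 1.2) = 0.4.
Supply is the less elastic side, so consumers bear the smaller share.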